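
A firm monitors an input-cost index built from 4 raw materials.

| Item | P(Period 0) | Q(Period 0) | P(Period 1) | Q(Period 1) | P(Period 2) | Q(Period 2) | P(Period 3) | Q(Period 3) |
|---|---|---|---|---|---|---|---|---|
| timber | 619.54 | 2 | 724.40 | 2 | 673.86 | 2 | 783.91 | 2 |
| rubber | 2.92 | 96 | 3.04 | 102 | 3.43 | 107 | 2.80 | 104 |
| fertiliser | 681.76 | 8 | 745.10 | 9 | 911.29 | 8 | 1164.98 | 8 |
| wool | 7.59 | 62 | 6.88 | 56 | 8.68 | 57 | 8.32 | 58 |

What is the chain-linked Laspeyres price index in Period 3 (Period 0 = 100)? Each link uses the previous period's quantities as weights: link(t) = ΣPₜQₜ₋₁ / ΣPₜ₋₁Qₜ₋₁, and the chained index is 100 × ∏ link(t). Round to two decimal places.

Link Period 0→Period 1:
ΣP(Period 1)Q(Period 0) = 724.40×2 + 3.04×96 + 745.10×8 + 6.88×62 = 1448.8 + 291.84 + 5960.8 + 426.56 = 8128
ΣP(Period 0)Q(Period 0) = 619.54×2 + 2.92×96 + 681.76×8 + 7.59×62 = 1239.08 + 280.32 + 5454.08 + 470.58 = 7444.06
link = 8128/7444.06 = 1.091877
Link Period 1→Period 2:
ΣP(Period 2)Q(Period 1) = 673.86×2 + 3.43×102 + 911.29×9 + 8.68×56 = 1347.72 + 349.86 + 8201.61 + 486.08 = 10385.27
ΣP(Period 1)Q(Period 1) = 724.40×2 + 3.04×102 + 745.10×9 + 6.88×56 = 1448.8 + 310.08 + 6705.9 + 385.28 = 8850.06
link = 10385.27/8850.06 = 1.173469
Link Period 2→Period 3:
ΣP(Period 3)Q(Period 2) = 783.91×2 + 2.80×107 + 1164.98×8 + 8.32×57 = 1567.82 + 299.6 + 9319.84 + 474.24 = 11661.5
ΣP(Period 2)Q(Period 2) = 673.86×2 + 3.43×107 + 911.29×8 + 8.68×57 = 1347.72 + 367.01 + 7290.32 + 494.76 = 9499.81
link = 11661.5/9499.81 = 1.227551
Chained index = 100 × 1.091877 × 1.173469 × 1.227551 = 157.2841

157.28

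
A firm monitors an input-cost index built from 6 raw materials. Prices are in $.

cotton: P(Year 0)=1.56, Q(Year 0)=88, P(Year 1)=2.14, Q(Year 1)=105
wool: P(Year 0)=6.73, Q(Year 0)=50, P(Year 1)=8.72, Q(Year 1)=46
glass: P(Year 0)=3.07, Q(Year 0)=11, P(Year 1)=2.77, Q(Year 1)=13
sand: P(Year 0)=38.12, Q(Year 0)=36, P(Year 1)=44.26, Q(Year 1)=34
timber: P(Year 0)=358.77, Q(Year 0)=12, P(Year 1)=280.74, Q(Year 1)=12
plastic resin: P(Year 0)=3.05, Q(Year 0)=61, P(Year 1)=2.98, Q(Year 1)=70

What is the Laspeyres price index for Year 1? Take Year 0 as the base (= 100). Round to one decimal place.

91.0

Laspeyres price index uses base-period quantities as weights.
ΣP(Year 1)·Q(Year 0) = 2.14×88 + 8.72×50 + 2.77×11 + 44.26×36 + 280.74×12 + 2.98×61 = 188.32 + 436 + 30.47 + 1593.36 + 3368.88 + 181.78 = 5798.81
ΣP(Year 0)·Q(Year 0) = 1.56×88 + 6.73×50 + 3.07×11 + 38.12×36 + 358.77×12 + 3.05×61 = 137.28 + 336.5 + 33.77 + 1372.32 + 4305.24 + 186.05 = 6371.16
Index = 5798.81 / 6371.16 × 100 = 91.0165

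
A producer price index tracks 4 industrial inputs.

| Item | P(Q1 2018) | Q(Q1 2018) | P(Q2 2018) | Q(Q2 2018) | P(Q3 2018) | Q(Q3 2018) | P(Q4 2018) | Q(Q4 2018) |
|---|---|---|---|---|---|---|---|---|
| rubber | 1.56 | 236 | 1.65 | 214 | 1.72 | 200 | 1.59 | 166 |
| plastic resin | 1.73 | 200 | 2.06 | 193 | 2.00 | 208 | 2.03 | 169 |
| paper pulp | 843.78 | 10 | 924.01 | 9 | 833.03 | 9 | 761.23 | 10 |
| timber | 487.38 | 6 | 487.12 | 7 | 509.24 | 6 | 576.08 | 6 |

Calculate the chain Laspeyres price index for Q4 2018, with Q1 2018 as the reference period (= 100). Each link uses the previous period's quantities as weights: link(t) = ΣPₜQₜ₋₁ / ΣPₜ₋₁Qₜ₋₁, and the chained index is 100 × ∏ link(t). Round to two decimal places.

Link Q1 2018→Q2 2018:
ΣP(Q2 2018)Q(Q1 2018) = 1.65×236 + 2.06×200 + 924.01×10 + 487.12×6 = 389.4 + 412 + 9240.1 + 2922.72 = 12964.22
ΣP(Q1 2018)Q(Q1 2018) = 1.56×236 + 1.73×200 + 843.78×10 + 487.38×6 = 368.16 + 346 + 8437.8 + 2924.28 = 12076.24
link = 12964.22/12076.24 = 1.073531
Link Q2 2018→Q3 2018:
ΣP(Q3 2018)Q(Q2 2018) = 1.72×214 + 2.00×193 + 833.03×9 + 509.24×7 = 368.08 + 386 + 7497.27 + 3564.68 = 11816.03
ΣP(Q2 2018)Q(Q2 2018) = 1.65×214 + 2.06×193 + 924.01×9 + 487.12×7 = 353.1 + 397.58 + 8316.09 + 3409.84 = 12476.61
link = 11816.03/12476.61 = 0.947055
Link Q3 2018→Q4 2018:
ΣP(Q4 2018)Q(Q3 2018) = 1.59×200 + 2.03×208 + 761.23×9 + 576.08×6 = 318 + 422.24 + 6851.07 + 3456.48 = 11047.79
ΣP(Q3 2018)Q(Q3 2018) = 1.72×200 + 2.00×208 + 833.03×9 + 509.24×6 = 344 + 416 + 7497.27 + 3055.44 = 11312.71
link = 11047.79/11312.71 = 0.976582
Chained index = 100 × 1.073531 × 0.947055 × 0.976582 = 99.2884

99.29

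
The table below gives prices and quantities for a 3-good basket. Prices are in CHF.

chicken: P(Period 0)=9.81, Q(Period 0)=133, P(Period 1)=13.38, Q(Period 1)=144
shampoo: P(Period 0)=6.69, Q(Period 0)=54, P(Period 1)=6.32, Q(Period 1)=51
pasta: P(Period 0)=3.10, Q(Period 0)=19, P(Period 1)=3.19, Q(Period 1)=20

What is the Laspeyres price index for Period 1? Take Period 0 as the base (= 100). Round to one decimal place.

126.5

Laspeyres price index uses base-period quantities as weights.
ΣP(Period 1)·Q(Period 0) = 13.38×133 + 6.32×54 + 3.19×19 = 1779.54 + 341.28 + 60.61 = 2181.43
ΣP(Period 0)·Q(Period 0) = 9.81×133 + 6.69×54 + 3.10×19 = 1304.73 + 361.26 + 58.9 = 1724.89
Index = 2181.43 / 1724.89 × 100 = 126.4678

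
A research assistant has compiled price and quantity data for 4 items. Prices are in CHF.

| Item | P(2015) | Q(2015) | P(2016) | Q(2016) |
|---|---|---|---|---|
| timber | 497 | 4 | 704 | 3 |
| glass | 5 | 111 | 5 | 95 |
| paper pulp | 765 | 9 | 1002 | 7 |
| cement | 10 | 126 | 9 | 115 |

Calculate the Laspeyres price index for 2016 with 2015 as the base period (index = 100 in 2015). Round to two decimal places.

126.53

Laspeyres price index uses base-period quantities as weights.
ΣP(2016)·Q(2015) = 704×4 + 5×111 + 1002×9 + 9×126 = 2816 + 555 + 9018 + 1134 = 13523
ΣP(2015)·Q(2015) = 497×4 + 5×111 + 765×9 + 10×126 = 1988 + 555 + 6885 + 1260 = 10688
Index = 13523 / 10688 × 100 = 126.5251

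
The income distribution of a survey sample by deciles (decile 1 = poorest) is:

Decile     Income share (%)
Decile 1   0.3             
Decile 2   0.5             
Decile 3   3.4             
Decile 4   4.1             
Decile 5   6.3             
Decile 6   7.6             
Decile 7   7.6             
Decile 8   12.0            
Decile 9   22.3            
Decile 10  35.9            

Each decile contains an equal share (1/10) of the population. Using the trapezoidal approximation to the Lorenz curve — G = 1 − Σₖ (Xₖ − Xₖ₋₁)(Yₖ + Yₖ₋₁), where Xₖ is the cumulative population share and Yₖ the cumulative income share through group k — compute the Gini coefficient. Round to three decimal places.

Cumulative income shares Yₖ: 0.0030, 0.0080, 0.0420, 0.0830, 0.1460, 0.2220, 0.2980, 0.4180, 0.6410, 1.0000
Σ (Xₖ−Xₖ₋₁)(Yₖ+Yₖ₋₁) = (1/10)(0.0030+0.0000) + (1/10)(0.0080+0.0030) + (1/10)(0.0420+0.0080) + (1/10)(0.0830+0.0420) + (1/10)(0.1460+0.0830) + (1/10)(0.2220+0.1460) + (1/10)(0.2980+0.2220) + (1/10)(0.4180+0.2980) + (1/10)(0.6410+0.4180) + (1/10)(1.0000+0.6410)
  = 0.0003 + 0.0011 + 0.0050 + 0.0125 + 0.0229 + 0.0368 + 0.0520 + 0.0716 + 0.1059 + 0.1641 = 0.4722
G = 1 − 0.4722 = 0.5278

0.528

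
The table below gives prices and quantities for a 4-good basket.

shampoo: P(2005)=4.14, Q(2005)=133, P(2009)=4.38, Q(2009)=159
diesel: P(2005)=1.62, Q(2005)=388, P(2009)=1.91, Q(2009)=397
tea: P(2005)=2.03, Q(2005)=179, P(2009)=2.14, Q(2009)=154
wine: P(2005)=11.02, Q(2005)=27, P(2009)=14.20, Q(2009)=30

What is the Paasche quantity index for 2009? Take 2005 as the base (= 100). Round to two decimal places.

105.75

Paasche quantity index uses current-period prices as weights.
ΣP(2009)·Q(2009) = 4.38×159 + 1.91×397 + 2.14×154 + 14.20×30 = 696.42 + 758.27 + 329.56 + 426 = 2210.25
ΣP(2009)·Q(2005) = 4.38×133 + 1.91×388 + 2.14×179 + 14.20×27 = 582.54 + 741.08 + 383.06 + 383.4 = 2090.08
Index = 2210.25 / 2090.08 × 100 = 105.7495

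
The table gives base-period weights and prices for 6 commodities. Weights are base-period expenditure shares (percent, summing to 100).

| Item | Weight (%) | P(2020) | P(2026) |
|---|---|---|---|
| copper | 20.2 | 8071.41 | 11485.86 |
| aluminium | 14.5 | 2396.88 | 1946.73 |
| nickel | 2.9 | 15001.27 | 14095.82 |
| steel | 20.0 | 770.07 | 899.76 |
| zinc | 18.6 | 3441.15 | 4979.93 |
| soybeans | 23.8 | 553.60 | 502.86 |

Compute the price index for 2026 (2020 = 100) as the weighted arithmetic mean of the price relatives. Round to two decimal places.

115.15

copper: 20.2 × (11485.86/8071.41) = 20.2 × 1.423030 = 28.7452
aluminium: 14.5 × (1946.73/2396.88) = 14.5 × 0.812193 = 11.7768
nickel: 2.9 × (14095.82/15001.27) = 2.9 × 0.939642 = 2.7250
steel: 20.0 × (899.76/770.07) = 20.0 × 1.168413 = 23.3683
zinc: 18.6 × (4979.93/3441.15) = 18.6 × 1.447170 = 26.9174
soybeans: 23.8 × (502.86/553.60) = 23.8 × 0.908345 = 21.6186
Index = Σ wᵢ·(p₁ᵢ/p₀ᵢ) = 28.7452 + 11.7768 + 2.7250 + 23.3683 + 26.9174 + 21.6186 = 115.1512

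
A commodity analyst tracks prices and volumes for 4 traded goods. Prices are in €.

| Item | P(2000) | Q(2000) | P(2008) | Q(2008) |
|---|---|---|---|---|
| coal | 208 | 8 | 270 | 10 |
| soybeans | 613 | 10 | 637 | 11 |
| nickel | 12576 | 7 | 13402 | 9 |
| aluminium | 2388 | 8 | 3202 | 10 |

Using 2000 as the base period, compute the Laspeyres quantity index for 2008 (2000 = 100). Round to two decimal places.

Laspeyres quantity index uses base-period prices as weights.
ΣP(2000)·Q(2008) = 208×10 + 613×11 + 12576×9 + 2388×10 = 2080 + 6743 + 113184 + 23880 = 145887
ΣP(2000)·Q(2000) = 208×8 + 613×10 + 12576×7 + 2388×8 = 1664 + 6130 + 88032 + 19104 = 114930
Index = 145887 / 114930 × 100 = 126.9355

126.94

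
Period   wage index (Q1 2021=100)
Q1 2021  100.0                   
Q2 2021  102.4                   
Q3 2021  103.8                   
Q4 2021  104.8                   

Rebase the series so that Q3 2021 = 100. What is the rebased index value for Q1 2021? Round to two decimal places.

Rebased(Q1 2021) = 100.0 / 103.8 × 100 = 96.3391

96.34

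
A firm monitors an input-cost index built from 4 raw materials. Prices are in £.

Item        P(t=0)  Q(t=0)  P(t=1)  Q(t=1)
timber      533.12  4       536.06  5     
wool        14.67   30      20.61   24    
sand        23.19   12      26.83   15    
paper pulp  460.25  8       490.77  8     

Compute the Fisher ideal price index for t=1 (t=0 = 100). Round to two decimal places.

Laspeyres component (base-period weights):
ΣP(t=1)Q(t=0) = 536.06×4 + 20.61×30 + 26.83×12 + 490.77×8 = 2144.24 + 618.3 + 321.96 + 3926.16 = 7010.66
ΣP(t=0)Q(t=0) = 533.12×4 + 14.67×30 + 23.19×12 + 460.25×8 = 2132.48 + 440.1 + 278.28 + 3682 = 6532.86
L = 7010.66 / 6532.86 × 100 = 107.3138
Paasche component (current-period weights):
ΣP(t=1)Q(t=1) = 536.06×5 + 20.61×24 + 26.83×15 + 490.77×8 = 2680.3 + 494.64 + 402.45 + 3926.16 = 7503.55
ΣP(t=0)Q(t=1) = 533.12×5 + 14.67×24 + 23.19×15 + 460.25×8 = 2665.6 + 352.08 + 347.85 + 3682 = 7047.53
P = 7503.55 / 7047.53 × 100 = 106.4706
Fisher = √(L × P) = √(107.3138 × 106.4706) = 106.8914

106.89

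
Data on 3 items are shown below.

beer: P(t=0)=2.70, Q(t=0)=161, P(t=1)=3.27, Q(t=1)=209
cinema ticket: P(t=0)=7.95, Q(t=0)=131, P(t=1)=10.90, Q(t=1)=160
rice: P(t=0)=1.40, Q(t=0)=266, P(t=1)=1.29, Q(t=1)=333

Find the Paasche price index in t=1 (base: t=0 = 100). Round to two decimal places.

Paasche price index uses current-period quantities as weights.
ΣP(t=1)·Q(t=1) = 3.27×209 + 10.90×160 + 1.29×333 = 683.43 + 1744 + 429.57 = 2857
ΣP(t=0)·Q(t=1) = 2.70×209 + 7.95×160 + 1.40×333 = 564.3 + 1272 + 466.2 = 2302.5
Index = 2857 / 2302.5 × 100 = 124.0825

124.08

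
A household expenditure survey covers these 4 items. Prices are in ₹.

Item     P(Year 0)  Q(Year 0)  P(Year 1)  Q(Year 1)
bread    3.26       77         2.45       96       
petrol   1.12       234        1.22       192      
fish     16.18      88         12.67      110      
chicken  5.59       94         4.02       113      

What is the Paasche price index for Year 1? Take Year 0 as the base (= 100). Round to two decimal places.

78.84

Paasche price index uses current-period quantities as weights.
ΣP(Year 1)·Q(Year 1) = 2.45×96 + 1.22×192 + 12.67×110 + 4.02×113 = 235.2 + 234.24 + 1393.7 + 454.26 = 2317.4
ΣP(Year 0)·Q(Year 1) = 3.26×96 + 1.12×192 + 16.18×110 + 5.59×113 = 312.96 + 215.04 + 1779.8 + 631.67 = 2939.47
Index = 2317.4 / 2939.47 × 100 = 78.8373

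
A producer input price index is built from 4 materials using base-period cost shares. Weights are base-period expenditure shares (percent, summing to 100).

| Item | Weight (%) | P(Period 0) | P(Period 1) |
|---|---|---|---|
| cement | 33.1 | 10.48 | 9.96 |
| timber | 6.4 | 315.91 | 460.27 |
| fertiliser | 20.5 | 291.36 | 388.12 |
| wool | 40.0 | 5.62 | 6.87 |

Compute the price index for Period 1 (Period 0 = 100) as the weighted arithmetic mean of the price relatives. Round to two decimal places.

116.99

cement: 33.1 × (9.96/10.48) = 33.1 × 0.950382 = 31.4576
timber: 6.4 × (460.27/315.91) = 6.4 × 1.456966 = 9.3246
fertiliser: 20.5 × (388.12/291.36) = 20.5 × 1.332098 = 27.3080
wool: 40.0 × (6.87/5.62) = 40.0 × 1.222420 = 48.8968
Index = Σ wᵢ·(p₁ᵢ/p₀ᵢ) = 31.4576 + 9.3246 + 27.3080 + 48.8968 = 116.9870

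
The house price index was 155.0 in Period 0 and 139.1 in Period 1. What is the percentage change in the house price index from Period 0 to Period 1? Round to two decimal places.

-10.26%

Change = (139.1 − 155.0) / 155.0 × 100
       = -15.9 / 155.0 × 100 = -10.2581%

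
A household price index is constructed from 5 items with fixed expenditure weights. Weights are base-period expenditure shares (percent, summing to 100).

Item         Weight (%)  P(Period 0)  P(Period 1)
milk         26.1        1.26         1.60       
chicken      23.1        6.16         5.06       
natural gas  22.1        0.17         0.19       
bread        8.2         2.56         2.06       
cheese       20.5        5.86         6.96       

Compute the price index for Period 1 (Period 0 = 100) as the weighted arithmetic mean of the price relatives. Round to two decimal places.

107.76

milk: 26.1 × (1.60/1.26) = 26.1 × 1.269841 = 33.1429
chicken: 23.1 × (5.06/6.16) = 23.1 × 0.821429 = 18.9750
natural gas: 22.1 × (0.19/0.17) = 22.1 × 1.117647 = 24.7000
bread: 8.2 × (2.06/2.56) = 8.2 × 0.804688 = 6.5984
cheese: 20.5 × (6.96/5.86) = 20.5 × 1.187713 = 24.3481
Index = Σ wᵢ·(p₁ᵢ/p₀ᵢ) = 33.1429 + 18.9750 + 24.7000 + 6.5984 + 24.3481 = 107.7644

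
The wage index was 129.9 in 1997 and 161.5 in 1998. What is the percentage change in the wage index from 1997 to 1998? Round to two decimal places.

24.33%

Change = (161.5 − 129.9) / 129.9 × 100
       = 31.6 / 129.9 × 100 = 24.3264%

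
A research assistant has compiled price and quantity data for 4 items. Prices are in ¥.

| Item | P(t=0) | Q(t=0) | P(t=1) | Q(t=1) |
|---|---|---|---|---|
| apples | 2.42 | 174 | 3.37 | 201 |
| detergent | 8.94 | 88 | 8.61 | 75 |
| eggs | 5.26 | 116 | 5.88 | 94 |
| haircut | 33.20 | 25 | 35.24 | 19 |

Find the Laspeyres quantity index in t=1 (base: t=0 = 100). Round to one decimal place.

86.2

Laspeyres quantity index uses base-period prices as weights.
ΣP(t=0)·Q(t=1) = 2.42×201 + 8.94×75 + 5.26×94 + 33.20×19 = 486.42 + 670.5 + 494.44 + 630.8 = 2282.16
ΣP(t=0)·Q(t=0) = 2.42×174 + 8.94×88 + 5.26×116 + 33.20×25 = 421.08 + 786.72 + 610.16 + 830 = 2647.96
Index = 2282.16 / 2647.96 × 100 = 86.1856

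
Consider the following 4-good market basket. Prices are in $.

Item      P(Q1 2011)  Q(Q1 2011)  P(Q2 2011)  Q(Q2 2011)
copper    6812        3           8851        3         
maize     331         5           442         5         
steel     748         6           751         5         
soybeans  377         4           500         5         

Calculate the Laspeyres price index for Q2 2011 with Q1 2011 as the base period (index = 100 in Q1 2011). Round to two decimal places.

125.57

Laspeyres price index uses base-period quantities as weights.
ΣP(Q2 2011)·Q(Q1 2011) = 8851×3 + 442×5 + 751×6 + 500×4 = 26553 + 2210 + 4506 + 2000 = 35269
ΣP(Q1 2011)·Q(Q1 2011) = 6812×3 + 331×5 + 748×6 + 377×4 = 20436 + 1655 + 4488 + 1508 = 28087
Index = 35269 / 28087 × 100 = 125.5705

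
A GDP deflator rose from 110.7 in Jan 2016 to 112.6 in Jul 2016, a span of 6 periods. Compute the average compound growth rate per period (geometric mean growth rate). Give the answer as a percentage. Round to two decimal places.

0.28%

Growth factor = (112.6/110.7)^(1/6) = (1.017164)^(1/6) = 1.002840
Growth rate = 1.002840 − 1 = 0.002840 = 0.2840%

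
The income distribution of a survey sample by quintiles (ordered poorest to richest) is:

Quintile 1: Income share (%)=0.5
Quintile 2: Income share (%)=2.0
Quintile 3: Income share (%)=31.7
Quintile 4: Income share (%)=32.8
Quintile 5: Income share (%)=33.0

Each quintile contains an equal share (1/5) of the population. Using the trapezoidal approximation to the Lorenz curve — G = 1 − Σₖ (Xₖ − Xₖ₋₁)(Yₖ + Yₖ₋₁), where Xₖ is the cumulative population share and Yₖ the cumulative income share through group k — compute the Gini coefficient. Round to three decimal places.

Cumulative income shares Yₖ: 0.0050, 0.0250, 0.3420, 0.6700, 1.0000
Σ (Xₖ−Xₖ₋₁)(Yₖ+Yₖ₋₁) = (1/5)(0.0050+0.0000) + (1/5)(0.0250+0.0050) + (1/5)(0.3420+0.0250) + (1/5)(0.6700+0.3420) + (1/5)(1.0000+0.6700)
  = 0.0010 + 0.0060 + 0.0734 + 0.2024 + 0.3340 = 0.6168
G = 1 − 0.6168 = 0.3832

0.383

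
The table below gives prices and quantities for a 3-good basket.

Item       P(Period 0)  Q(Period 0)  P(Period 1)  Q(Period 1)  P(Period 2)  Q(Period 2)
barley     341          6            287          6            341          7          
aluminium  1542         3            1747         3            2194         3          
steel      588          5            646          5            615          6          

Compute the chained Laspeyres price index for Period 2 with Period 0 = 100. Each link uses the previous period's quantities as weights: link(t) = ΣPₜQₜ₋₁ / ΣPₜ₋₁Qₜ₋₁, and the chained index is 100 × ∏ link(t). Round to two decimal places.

121.75

Link Period 0→Period 1:
ΣP(Period 1)Q(Period 0) = 287×6 + 1747×3 + 646×5 = 1722 + 5241 + 3230 = 10193
ΣP(Period 0)Q(Period 0) = 341×6 + 1542×3 + 588×5 = 2046 + 4626 + 2940 = 9612
link = 10193/9612 = 1.060445
Link Period 1→Period 2:
ΣP(Period 2)Q(Period 1) = 341×6 + 2194×3 + 615×5 = 2046 + 6582 + 3075 = 11703
ΣP(Period 1)Q(Period 1) = 287×6 + 1747×3 + 646×5 = 1722 + 5241 + 3230 = 10193
link = 11703/10193 = 1.148141
Chained index = 100 × 1.060445 × 1.148141 = 121.7541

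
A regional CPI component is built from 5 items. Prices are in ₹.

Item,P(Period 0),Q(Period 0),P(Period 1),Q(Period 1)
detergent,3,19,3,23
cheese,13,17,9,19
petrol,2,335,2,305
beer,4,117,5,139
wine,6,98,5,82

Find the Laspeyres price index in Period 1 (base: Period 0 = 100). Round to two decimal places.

97.55

Laspeyres price index uses base-period quantities as weights.
ΣP(Period 1)·Q(Period 0) = 3×19 + 9×17 + 2×335 + 5×117 + 5×98 = 57 + 153 + 670 + 585 + 490 = 1955
ΣP(Period 0)·Q(Period 0) = 3×19 + 13×17 + 2×335 + 4×117 + 6×98 = 57 + 221 + 670 + 468 + 588 = 2004
Index = 1955 / 2004 × 100 = 97.5549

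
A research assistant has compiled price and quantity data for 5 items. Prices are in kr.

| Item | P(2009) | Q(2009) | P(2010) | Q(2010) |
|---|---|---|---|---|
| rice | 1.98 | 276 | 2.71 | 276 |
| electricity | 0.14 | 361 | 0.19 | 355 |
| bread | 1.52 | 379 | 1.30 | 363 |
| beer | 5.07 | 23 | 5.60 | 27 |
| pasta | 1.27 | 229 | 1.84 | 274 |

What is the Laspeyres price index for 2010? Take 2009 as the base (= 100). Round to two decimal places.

Laspeyres price index uses base-period quantities as weights.
ΣP(2010)·Q(2009) = 2.71×276 + 0.19×361 + 1.30×379 + 5.60×23 + 1.84×229 = 747.96 + 68.59 + 492.7 + 128.8 + 421.36 = 1859.41
ΣP(2009)·Q(2009) = 1.98×276 + 0.14×361 + 1.52×379 + 5.07×23 + 1.27×229 = 546.48 + 50.54 + 576.08 + 116.61 + 290.83 = 1580.54
Index = 1859.41 / 1580.54 × 100 = 117.6440

117.64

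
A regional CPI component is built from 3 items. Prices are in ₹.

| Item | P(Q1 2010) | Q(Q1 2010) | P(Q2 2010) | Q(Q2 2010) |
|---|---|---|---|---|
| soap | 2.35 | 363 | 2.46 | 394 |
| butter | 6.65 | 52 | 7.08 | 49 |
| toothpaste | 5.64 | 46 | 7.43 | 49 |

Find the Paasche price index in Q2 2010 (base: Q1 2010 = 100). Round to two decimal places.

109.95

Paasche price index uses current-period quantities as weights.
ΣP(Q2 2010)·Q(Q2 2010) = 2.46×394 + 7.08×49 + 7.43×49 = 969.24 + 346.92 + 364.07 = 1680.23
ΣP(Q1 2010)·Q(Q2 2010) = 2.35×394 + 6.65×49 + 5.64×49 = 925.9 + 325.85 + 276.36 = 1528.11
Index = 1680.23 / 1528.11 × 100 = 109.9548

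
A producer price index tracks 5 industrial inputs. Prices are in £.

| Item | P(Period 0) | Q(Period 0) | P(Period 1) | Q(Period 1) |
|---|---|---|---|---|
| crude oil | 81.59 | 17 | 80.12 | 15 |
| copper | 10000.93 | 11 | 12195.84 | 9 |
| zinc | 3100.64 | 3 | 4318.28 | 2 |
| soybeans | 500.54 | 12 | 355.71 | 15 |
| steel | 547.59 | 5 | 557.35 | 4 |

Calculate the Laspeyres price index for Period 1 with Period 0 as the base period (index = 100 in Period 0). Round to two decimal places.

120.15

Laspeyres price index uses base-period quantities as weights.
ΣP(Period 1)·Q(Period 0) = 80.12×17 + 12195.84×11 + 4318.28×3 + 355.71×12 + 557.35×5 = 1362.04 + 134154.24 + 12954.84 + 4268.52 + 2786.75 = 155526.39
ΣP(Period 0)·Q(Period 0) = 81.59×17 + 10000.93×11 + 3100.64×3 + 500.54×12 + 547.59×5 = 1387.03 + 110010.23 + 9301.92 + 6006.48 + 2737.95 = 129443.61
Index = 155526.39 / 129443.61 × 100 = 120.1499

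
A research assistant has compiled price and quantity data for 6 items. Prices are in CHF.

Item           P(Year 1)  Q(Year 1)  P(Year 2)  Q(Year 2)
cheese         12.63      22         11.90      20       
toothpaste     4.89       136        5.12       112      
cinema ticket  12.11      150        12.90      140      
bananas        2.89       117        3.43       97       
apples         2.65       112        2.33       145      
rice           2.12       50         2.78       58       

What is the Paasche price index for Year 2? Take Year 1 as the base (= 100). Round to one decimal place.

105.1

Paasche price index uses current-period quantities as weights.
ΣP(Year 2)·Q(Year 2) = 11.90×20 + 5.12×112 + 12.90×140 + 3.43×97 + 2.33×145 + 2.78×58 = 238 + 573.44 + 1806 + 332.71 + 337.85 + 161.24 = 3449.24
ΣP(Year 1)·Q(Year 2) = 12.63×20 + 4.89×112 + 12.11×140 + 2.89×97 + 2.65×145 + 2.12×58 = 252.6 + 547.68 + 1695.4 + 280.33 + 384.25 + 122.96 = 3283.22
Index = 3449.24 / 3283.22 × 100 = 105.0566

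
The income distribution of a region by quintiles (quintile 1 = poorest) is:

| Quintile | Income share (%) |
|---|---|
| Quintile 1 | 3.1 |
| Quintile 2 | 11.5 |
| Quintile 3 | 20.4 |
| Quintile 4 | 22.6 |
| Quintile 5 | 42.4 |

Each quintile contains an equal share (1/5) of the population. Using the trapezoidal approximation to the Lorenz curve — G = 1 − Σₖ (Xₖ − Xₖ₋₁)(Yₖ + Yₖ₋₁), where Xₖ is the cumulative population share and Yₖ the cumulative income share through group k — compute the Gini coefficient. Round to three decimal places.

Cumulative income shares Yₖ: 0.0310, 0.1460, 0.3500, 0.5760, 1.0000
Σ (Xₖ−Xₖ₋₁)(Yₖ+Yₖ₋₁) = (1/5)(0.0310+0.0000) + (1/5)(0.1460+0.0310) + (1/5)(0.3500+0.1460) + (1/5)(0.5760+0.3500) + (1/5)(1.0000+0.5760)
  = 0.0062 + 0.0354 + 0.0992 + 0.1852 + 0.3152 = 0.6412
G = 1 − 0.6412 = 0.3588

0.359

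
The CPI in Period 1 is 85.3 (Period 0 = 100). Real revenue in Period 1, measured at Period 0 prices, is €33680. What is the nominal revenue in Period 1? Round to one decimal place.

Nominal = Real × (Index/100) = 33680 × (85.3/100)
        = 33680 × 0.853 = 28729.0400

28729.0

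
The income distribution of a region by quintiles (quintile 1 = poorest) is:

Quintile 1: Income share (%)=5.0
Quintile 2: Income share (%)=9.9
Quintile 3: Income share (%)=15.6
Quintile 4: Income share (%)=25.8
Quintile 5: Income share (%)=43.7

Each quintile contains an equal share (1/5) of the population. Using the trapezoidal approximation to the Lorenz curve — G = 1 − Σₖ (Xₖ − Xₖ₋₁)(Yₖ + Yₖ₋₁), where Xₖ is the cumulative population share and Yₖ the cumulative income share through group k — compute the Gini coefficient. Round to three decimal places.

Cumulative income shares Yₖ: 0.0500, 0.1490, 0.3050, 0.5630, 1.0000
Σ (Xₖ−Xₖ₋₁)(Yₖ+Yₖ₋₁) = (1/5)(0.0500+0.0000) + (1/5)(0.1490+0.0500) + (1/5)(0.3050+0.1490) + (1/5)(0.5630+0.3050) + (1/5)(1.0000+0.5630)
  = 0.0100 + 0.0398 + 0.0908 + 0.1736 + 0.3126 = 0.6268
G = 1 − 0.6268 = 0.3732

0.373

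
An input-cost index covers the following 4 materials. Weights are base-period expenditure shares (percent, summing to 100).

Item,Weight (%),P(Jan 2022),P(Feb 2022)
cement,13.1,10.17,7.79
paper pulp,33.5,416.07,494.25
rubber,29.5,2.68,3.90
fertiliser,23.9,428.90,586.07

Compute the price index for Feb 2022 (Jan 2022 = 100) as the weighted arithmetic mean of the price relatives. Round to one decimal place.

125.4

cement: 13.1 × (7.79/10.17) = 13.1 × 0.765978 = 10.0343
paper pulp: 33.5 × (494.25/416.07) = 33.5 × 1.187901 = 39.7947
rubber: 29.5 × (3.90/2.68) = 29.5 × 1.455224 = 42.9291
fertiliser: 23.9 × (586.07/428.90) = 23.9 × 1.366449 = 32.6581
Index = Σ wᵢ·(p₁ᵢ/p₀ᵢ) = 10.0343 + 39.7947 + 42.9291 + 32.6581 = 125.4162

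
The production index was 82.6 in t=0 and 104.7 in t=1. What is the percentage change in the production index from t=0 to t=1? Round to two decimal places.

26.76%

Change = (104.7 − 82.6) / 82.6 × 100
       = 22.1 / 82.6 × 100 = 26.7554%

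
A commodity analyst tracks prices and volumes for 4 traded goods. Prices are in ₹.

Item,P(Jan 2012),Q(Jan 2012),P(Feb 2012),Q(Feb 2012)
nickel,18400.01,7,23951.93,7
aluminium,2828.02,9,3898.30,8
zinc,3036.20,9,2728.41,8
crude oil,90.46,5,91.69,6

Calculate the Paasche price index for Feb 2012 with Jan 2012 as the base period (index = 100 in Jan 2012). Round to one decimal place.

Paasche price index uses current-period quantities as weights.
ΣP(Feb 2012)·Q(Feb 2012) = 23951.93×7 + 3898.30×8 + 2728.41×8 + 91.69×6 = 167663.51 + 31186.4 + 21827.28 + 550.14 = 221227.33
ΣP(Jan 2012)·Q(Feb 2012) = 18400.01×7 + 2828.02×8 + 3036.20×8 + 90.46×6 = 128800.07 + 22624.16 + 24289.6 + 542.76 = 176256.59
Index = 221227.33 / 176256.59 × 100 = 125.5144

125.5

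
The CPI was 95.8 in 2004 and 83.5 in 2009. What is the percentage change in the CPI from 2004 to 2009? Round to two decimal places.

-12.84%

Change = (83.5 − 95.8) / 95.8 × 100
       = -12.3 / 95.8 × 100 = -12.8392%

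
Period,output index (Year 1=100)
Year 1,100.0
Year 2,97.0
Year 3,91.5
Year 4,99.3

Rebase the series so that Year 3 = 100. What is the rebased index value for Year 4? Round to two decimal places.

108.52

Rebased(Year 4) = 99.3 / 91.5 × 100 = 108.5246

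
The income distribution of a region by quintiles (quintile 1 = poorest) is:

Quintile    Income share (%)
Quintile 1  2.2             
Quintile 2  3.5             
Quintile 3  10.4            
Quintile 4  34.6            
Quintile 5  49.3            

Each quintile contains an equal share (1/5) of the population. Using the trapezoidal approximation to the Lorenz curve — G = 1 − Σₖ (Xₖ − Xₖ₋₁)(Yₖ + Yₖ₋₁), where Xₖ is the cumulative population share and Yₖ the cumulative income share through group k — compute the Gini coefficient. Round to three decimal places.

0.501

Cumulative income shares Yₖ: 0.0220, 0.0570, 0.1610, 0.5070, 1.0000
Σ (Xₖ−Xₖ₋₁)(Yₖ+Yₖ₋₁) = (1/5)(0.0220+0.0000) + (1/5)(0.0570+0.0220) + (1/5)(0.1610+0.0570) + (1/5)(0.5070+0.1610) + (1/5)(1.0000+0.5070)
  = 0.0044 + 0.0158 + 0.0436 + 0.1336 + 0.3014 = 0.4988
G = 1 − 0.4988 = 0.5012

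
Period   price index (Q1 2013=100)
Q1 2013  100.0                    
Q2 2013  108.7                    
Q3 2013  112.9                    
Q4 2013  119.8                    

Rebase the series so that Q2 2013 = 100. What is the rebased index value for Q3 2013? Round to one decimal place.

Rebased(Q3 2013) = 112.9 / 108.7 × 100 = 103.8638

103.9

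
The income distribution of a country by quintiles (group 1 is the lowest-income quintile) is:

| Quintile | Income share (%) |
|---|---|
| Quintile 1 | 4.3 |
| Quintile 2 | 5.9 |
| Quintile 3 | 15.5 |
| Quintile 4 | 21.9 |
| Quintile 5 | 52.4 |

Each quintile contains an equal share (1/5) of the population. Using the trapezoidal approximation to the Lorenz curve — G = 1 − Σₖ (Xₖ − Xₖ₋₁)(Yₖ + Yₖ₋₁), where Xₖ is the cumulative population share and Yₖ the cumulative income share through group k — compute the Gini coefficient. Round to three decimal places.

Cumulative income shares Yₖ: 0.0430, 0.1020, 0.2570, 0.4760, 1.0000
Σ (Xₖ−Xₖ₋₁)(Yₖ+Yₖ₋₁) = (1/5)(0.0430+0.0000) + (1/5)(0.1020+0.0430) + (1/5)(0.2570+0.1020) + (1/5)(0.4760+0.2570) + (1/5)(1.0000+0.4760)
  = 0.0086 + 0.0290 + 0.0718 + 0.1466 + 0.2952 = 0.5512
G = 1 − 0.5512 = 0.4488

0.449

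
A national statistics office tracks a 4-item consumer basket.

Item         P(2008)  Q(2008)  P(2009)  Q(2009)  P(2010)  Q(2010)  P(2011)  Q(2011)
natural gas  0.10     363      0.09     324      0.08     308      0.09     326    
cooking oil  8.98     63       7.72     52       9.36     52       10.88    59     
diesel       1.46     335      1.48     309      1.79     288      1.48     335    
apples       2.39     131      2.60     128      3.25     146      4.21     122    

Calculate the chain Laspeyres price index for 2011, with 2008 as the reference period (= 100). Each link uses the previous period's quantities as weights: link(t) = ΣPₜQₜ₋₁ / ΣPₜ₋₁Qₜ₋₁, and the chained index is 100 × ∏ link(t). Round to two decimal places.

Link 2008→2009:
ΣP(2009)Q(2008) = 0.09×363 + 7.72×63 + 1.48×335 + 2.60×131 = 32.67 + 486.36 + 495.8 + 340.6 = 1355.43
ΣP(2008)Q(2008) = 0.10×363 + 8.98×63 + 1.46×335 + 2.39×131 = 36.3 + 565.74 + 489.1 + 313.09 = 1404.23
link = 1355.43/1404.23 = 0.965248
Link 2009→2010:
ΣP(2010)Q(2009) = 0.08×324 + 9.36×52 + 1.79×309 + 3.25×128 = 25.92 + 486.72 + 553.11 + 416 = 1481.75
ΣP(2009)Q(2009) = 0.09×324 + 7.72×52 + 1.48×309 + 2.60×128 = 29.16 + 401.44 + 457.32 + 332.8 = 1220.72
link = 1481.75/1220.72 = 1.213833
Link 2010→2011:
ΣP(2011)Q(2010) = 0.09×308 + 10.88×52 + 1.48×288 + 4.21×146 = 27.72 + 565.76 + 426.24 + 614.66 = 1634.38
ΣP(2010)Q(2010) = 0.08×308 + 9.36×52 + 1.79×288 + 3.25×146 = 24.64 + 486.72 + 515.52 + 474.5 = 1501.38
link = 1634.38/1501.38 = 1.088585
Chained index = 100 × 0.965248 × 1.213833 × 1.088585 = 127.5440

127.54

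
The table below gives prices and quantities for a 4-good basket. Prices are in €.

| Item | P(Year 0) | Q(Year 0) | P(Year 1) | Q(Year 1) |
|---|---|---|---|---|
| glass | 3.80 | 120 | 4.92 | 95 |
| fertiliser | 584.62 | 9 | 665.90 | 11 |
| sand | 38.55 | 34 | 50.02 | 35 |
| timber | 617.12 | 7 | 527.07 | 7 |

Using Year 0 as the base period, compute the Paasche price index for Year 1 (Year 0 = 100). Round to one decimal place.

106.2

Paasche price index uses current-period quantities as weights.
ΣP(Year 1)·Q(Year 1) = 4.92×95 + 665.90×11 + 50.02×35 + 527.07×7 = 467.4 + 7324.9 + 1750.7 + 3689.49 = 13232.49
ΣP(Year 0)·Q(Year 1) = 3.80×95 + 584.62×11 + 38.55×35 + 617.12×7 = 361 + 6430.82 + 1349.25 + 4319.84 = 12460.91
Index = 13232.49 / 12460.91 × 100 = 106.1920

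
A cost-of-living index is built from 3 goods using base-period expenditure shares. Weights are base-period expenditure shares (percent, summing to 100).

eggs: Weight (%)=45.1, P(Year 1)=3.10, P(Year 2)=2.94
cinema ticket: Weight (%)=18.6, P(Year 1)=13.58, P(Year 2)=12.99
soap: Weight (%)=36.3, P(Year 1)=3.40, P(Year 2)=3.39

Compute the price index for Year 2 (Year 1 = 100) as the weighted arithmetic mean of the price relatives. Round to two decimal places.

eggs: 45.1 × (2.94/3.10) = 45.1 × 0.948387 = 42.7723
cinema ticket: 18.6 × (12.99/13.58) = 18.6 × 0.956554 = 17.7919
soap: 36.3 × (3.39/3.40) = 36.3 × 0.997059 = 36.1932
Index = Σ wᵢ·(p₁ᵢ/p₀ᵢ) = 42.7723 + 17.7919 + 36.1932 = 96.7574

96.76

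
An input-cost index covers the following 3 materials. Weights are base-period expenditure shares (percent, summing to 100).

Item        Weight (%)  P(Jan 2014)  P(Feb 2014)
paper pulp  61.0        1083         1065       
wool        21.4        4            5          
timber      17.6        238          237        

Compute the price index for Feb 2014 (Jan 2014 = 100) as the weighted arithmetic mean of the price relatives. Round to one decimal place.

104.3

paper pulp: 61.0 × (1065/1083) = 61.0 × 0.983380 = 59.9861
wool: 21.4 × (5/4) = 21.4 × 1.250000 = 26.7500
timber: 17.6 × (237/238) = 17.6 × 0.995798 = 17.5261
Index = Σ wᵢ·(p₁ᵢ/p₀ᵢ) = 59.9861 + 26.7500 + 17.5261 = 104.2622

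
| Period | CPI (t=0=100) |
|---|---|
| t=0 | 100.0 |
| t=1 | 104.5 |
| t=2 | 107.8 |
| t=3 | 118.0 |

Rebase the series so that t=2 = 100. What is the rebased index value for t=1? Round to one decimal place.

Rebased(t=1) = 104.5 / 107.8 × 100 = 96.9388

96.9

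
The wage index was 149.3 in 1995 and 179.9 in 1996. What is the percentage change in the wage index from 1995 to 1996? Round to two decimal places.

Change = (179.9 − 149.3) / 149.3 × 100
       = 30.6 / 149.3 × 100 = 20.4956%

20.50%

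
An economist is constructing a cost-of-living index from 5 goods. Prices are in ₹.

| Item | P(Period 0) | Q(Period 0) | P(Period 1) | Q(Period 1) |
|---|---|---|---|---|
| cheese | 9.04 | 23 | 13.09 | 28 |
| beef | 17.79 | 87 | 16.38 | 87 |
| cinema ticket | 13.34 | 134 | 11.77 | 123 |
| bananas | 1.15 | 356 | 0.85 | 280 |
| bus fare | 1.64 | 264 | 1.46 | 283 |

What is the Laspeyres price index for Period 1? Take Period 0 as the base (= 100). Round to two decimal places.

91.01

Laspeyres price index uses base-period quantities as weights.
ΣP(Period 1)·Q(Period 0) = 13.09×23 + 16.38×87 + 11.77×134 + 0.85×356 + 1.46×264 = 301.07 + 1425.06 + 1577.18 + 302.6 + 385.44 = 3991.35
ΣP(Period 0)·Q(Period 0) = 9.04×23 + 17.79×87 + 13.34×134 + 1.15×356 + 1.64×264 = 207.92 + 1547.73 + 1787.56 + 409.4 + 432.96 = 4385.57
Index = 3991.35 / 4385.57 × 100 = 91.0110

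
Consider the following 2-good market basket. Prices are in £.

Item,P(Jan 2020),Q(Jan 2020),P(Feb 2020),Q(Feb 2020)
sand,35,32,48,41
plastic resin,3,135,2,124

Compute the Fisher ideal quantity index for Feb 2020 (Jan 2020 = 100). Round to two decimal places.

120.58

Laspeyres component (base-period weights):
ΣP(Jan 2020)Q(Feb 2020) = 35×41 + 3×124 = 1435 + 372 = 1807
ΣP(Jan 2020)Q(Jan 2020) = 35×32 + 3×135 = 1120 + 405 = 1525
L = 1807 / 1525 × 100 = 118.4918
Paasche component (current-period weights):
ΣP(Feb 2020)Q(Feb 2020) = 48×41 + 2×124 = 1968 + 248 = 2216
ΣP(Feb 2020)Q(Jan 2020) = 48×32 + 2×135 = 1536 + 270 = 1806
P = 2216 / 1806 × 100 = 122.7021
Fisher = √(L × P) = √(118.4918 × 122.7021) = 120.5786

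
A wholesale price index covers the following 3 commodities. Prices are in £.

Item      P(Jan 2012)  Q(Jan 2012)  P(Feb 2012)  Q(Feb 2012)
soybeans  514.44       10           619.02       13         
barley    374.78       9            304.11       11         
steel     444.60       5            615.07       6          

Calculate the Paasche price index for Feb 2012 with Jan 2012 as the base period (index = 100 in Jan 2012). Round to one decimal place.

111.9

Paasche price index uses current-period quantities as weights.
ΣP(Feb 2012)·Q(Feb 2012) = 619.02×13 + 304.11×11 + 615.07×6 = 8047.26 + 3345.21 + 3690.42 = 15082.89
ΣP(Jan 2012)·Q(Feb 2012) = 514.44×13 + 374.78×11 + 444.60×6 = 6687.72 + 4122.58 + 2667.6 = 13477.9
Index = 15082.89 / 13477.9 × 100 = 111.9083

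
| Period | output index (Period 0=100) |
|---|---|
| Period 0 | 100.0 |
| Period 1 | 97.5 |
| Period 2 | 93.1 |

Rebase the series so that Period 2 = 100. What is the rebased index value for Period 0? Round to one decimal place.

107.4

Rebased(Period 0) = 100.0 / 93.1 × 100 = 107.4114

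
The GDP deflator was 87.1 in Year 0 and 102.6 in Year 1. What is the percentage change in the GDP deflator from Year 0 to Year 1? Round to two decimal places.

Change = (102.6 − 87.1) / 87.1 × 100
       = 15.5 / 87.1 × 100 = 17.7956%

17.80%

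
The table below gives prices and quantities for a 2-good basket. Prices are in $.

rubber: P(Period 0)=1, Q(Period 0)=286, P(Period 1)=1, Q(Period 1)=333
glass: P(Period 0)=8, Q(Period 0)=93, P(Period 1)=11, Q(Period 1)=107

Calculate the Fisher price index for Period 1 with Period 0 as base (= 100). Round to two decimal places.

127.04

Laspeyres component (base-period weights):
ΣP(Period 1)Q(Period 0) = 1×286 + 11×93 = 286 + 1023 = 1309
ΣP(Period 0)Q(Period 0) = 1×286 + 8×93 = 286 + 744 = 1030
L = 1309 / 1030 × 100 = 127.0874
Paasche component (current-period weights):
ΣP(Period 1)Q(Period 1) = 1×333 + 11×107 = 333 + 1177 = 1510
ΣP(Period 0)Q(Period 1) = 1×333 + 8×107 = 333 + 856 = 1189
P = 1510 / 1189 × 100 = 126.9975
Fisher = √(L × P) = √(127.0874 × 126.9975) = 127.0424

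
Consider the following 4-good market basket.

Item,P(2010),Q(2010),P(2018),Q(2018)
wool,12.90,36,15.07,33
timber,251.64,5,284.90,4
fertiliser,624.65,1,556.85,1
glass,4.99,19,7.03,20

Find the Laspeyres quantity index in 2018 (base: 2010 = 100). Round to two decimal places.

88.32

Laspeyres quantity index uses base-period prices as weights.
ΣP(2010)·Q(2018) = 12.90×33 + 251.64×4 + 624.65×1 + 4.99×20 = 425.7 + 1006.56 + 624.65 + 99.8 = 2156.71
ΣP(2010)·Q(2010) = 12.90×36 + 251.64×5 + 624.65×1 + 4.99×19 = 464.4 + 1258.2 + 624.65 + 94.81 = 2442.06
Index = 2156.71 / 2442.06 × 100 = 88.3152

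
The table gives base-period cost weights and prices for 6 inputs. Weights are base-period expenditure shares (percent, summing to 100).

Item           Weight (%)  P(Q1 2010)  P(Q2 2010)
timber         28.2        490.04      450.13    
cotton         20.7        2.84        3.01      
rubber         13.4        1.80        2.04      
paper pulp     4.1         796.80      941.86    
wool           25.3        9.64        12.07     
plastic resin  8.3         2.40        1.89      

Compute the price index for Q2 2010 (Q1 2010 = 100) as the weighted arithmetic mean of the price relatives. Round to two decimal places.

timber: 28.2 × (450.13/490.04) = 28.2 × 0.918558 = 25.9033
cotton: 20.7 × (3.01/2.84) = 20.7 × 1.059859 = 21.9391
rubber: 13.4 × (2.04/1.80) = 13.4 × 1.133333 = 15.1867
paper pulp: 4.1 × (941.86/796.80) = 4.1 × 1.182053 = 4.8464
wool: 25.3 × (12.07/9.64) = 25.3 × 1.252075 = 31.6775
plastic resin: 8.3 × (1.89/2.40) = 8.3 × 0.787500 = 6.5363
Index = Σ wᵢ·(p₁ᵢ/p₀ᵢ) = 25.9033 + 21.9391 + 15.1867 + 4.8464 + 31.6775 + 6.5363 = 106.0892

106.09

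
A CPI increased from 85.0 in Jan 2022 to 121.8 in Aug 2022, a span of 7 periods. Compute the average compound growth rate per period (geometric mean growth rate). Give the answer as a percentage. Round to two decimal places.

Growth factor = (121.8/85.0)^(1/7) = (1.432941)^(1/7) = 1.052733
Growth rate = 1.052733 − 1 = 0.052733 = 5.2733%

5.27%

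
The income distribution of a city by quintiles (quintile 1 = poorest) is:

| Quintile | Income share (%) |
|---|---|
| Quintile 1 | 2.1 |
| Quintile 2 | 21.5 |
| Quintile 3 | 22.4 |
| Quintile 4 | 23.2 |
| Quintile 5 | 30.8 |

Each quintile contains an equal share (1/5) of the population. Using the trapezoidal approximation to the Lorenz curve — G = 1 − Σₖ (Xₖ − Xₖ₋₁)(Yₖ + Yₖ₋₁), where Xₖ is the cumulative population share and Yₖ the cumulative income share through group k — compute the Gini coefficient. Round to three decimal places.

0.236

Cumulative income shares Yₖ: 0.0210, 0.2360, 0.4600, 0.6920, 1.0000
Σ (Xₖ−Xₖ₋₁)(Yₖ+Yₖ₋₁) = (1/5)(0.0210+0.0000) + (1/5)(0.2360+0.0210) + (1/5)(0.4600+0.2360) + (1/5)(0.6920+0.4600) + (1/5)(1.0000+0.6920)
  = 0.0042 + 0.0514 + 0.1392 + 0.2304 + 0.3384 = 0.7636
G = 1 − 0.7636 = 0.2364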